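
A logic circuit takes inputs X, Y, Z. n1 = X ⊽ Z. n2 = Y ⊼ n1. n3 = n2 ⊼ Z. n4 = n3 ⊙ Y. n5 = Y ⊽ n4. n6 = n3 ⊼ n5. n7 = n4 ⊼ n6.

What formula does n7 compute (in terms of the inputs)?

n1 = X ⊽ Z
n2 = Y ⊼ n1 = Y ⊼ (X ⊽ Z)
n3 = n2 ⊼ Z = (Y ⊼ (X ⊽ Z)) ⊼ Z
n4 = n3 ⊙ Y = ((Y ⊼ (X ⊽ Z)) ⊼ Z) ⊙ Y
n5 = Y ⊽ n4 = Y ⊽ (((Y ⊼ (X ⊽ Z)) ⊼ Z) ⊙ Y)
n6 = n3 ⊼ n5 = ((Y ⊼ (X ⊽ Z)) ⊼ Z) ⊼ (Y ⊽ (((Y ⊼ (X ⊽ Z)) ⊼ Z) ⊙ Y))
n7 = n4 ⊼ n6 = (((Y ⊼ (X ⊽ Z)) ⊼ Z) ⊙ Y) ⊼ (((Y ⊼ (X ⊽ Z)) ⊼ Z) ⊼ (Y ⊽ (((Y ⊼ (X ⊽ Z)) ⊼ Z) ⊙ Y)))

(((Y ⊼ (X ⊽ Z)) ⊼ Z) ⊙ Y) ⊼ (((Y ⊼ (X ⊽ Z)) ⊼ Z) ⊼ (Y ⊽ (((Y ⊼ (X ⊽ Z)) ⊼ Z) ⊙ Y)))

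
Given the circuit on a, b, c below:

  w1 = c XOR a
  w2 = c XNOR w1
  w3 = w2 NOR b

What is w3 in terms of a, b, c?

w1 = c XOR a
w2 = c XNOR w1 = c XNOR (c XOR a)
w3 = w2 NOR b = (c XNOR (c XOR a)) NOR b

(c XNOR (c XOR a)) NOR b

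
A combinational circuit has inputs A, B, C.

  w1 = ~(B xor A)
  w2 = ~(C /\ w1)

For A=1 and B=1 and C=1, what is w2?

0

w1 = ~(1 xor 1) = 1
w2 = ~(1 /\ 1) = 0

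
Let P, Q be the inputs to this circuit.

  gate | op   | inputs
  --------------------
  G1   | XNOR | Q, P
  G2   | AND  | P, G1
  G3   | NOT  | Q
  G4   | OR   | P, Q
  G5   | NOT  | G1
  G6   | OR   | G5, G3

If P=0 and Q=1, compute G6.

G1 = 1 XNOR 0 = 0
G3 = NOT 1 = 0
G5 = NOT 0 = 1
G6 = 1 OR 0 = 1

1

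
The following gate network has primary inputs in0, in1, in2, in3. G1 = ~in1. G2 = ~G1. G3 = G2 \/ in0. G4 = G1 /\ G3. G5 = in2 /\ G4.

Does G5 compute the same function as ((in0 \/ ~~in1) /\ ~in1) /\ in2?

G1 = ~in1
G2 = ~G1 = ~~in1
G3 = G2 \/ in0 = ~~in1 \/ in0
G4 = G1 /\ G3 = ~in1 /\ (~~in1 \/ in0)
G5 = in2 /\ G4 = in2 /\ (~in1 /\ (~~in1 \/ in0))
At in0=0, in1=0, in2=0, in3=0: circuit gives 0, formula gives 0.
At in0=1, in1=0, in2=1, in3=0: circuit gives 1, formula gives 1.
Agrees on all 16 inputs.

Yes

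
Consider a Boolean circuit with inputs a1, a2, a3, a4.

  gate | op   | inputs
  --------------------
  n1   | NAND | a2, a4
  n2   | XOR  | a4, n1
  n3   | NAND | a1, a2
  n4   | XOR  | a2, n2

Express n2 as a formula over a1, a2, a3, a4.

a4 XOR (a2 NAND a4)

n1 = a2 NAND a4
n2 = a4 XOR n1 = a4 XOR (a2 NAND a4)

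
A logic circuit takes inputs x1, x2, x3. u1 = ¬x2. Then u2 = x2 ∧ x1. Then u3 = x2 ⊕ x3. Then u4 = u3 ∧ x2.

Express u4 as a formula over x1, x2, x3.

(x2 ⊕ x3) ∧ x2

u3 = x2 ⊕ x3
u4 = u3 ∧ x2 = (x2 ⊕ x3) ∧ x2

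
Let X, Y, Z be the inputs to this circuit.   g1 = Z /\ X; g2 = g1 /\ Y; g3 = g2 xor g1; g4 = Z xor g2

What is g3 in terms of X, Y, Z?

((Z /\ X) /\ Y) xor (Z /\ X)

g1 = Z /\ X
g2 = g1 /\ Y = (Z /\ X) /\ Y
g3 = g2 xor g1 = ((Z /\ X) /\ Y) xor (Z /\ X)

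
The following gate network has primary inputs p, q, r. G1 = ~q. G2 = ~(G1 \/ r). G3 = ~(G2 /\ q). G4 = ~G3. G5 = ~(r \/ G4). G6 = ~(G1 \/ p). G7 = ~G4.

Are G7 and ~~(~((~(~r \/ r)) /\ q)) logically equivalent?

G1 = ~q
G2 = ~(G1 \/ r) = ~(~q \/ r)
G3 = ~(G2 /\ q) = ~((~(~q \/ r)) /\ q)
G4 = ~G3 = ~(~((~(~q \/ r)) /\ q))
G7 = ~G4 = ~~(~((~(~q \/ r)) /\ q))
At p=0, q=1, r=0: circuit gives 0, formula gives 1.

No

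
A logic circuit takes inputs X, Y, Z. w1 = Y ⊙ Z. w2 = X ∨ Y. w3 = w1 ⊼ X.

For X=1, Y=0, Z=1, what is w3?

1

w1 = 0 ⊙ 1 = 0
w3 = 0 ⊼ 1 = 1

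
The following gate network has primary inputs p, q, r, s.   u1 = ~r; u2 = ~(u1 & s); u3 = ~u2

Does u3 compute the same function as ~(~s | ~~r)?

Yes

u1 = ~r
u2 = ~(u1 & s) = ~(~r & s)
u3 = ~u2 = ~(~(~r & s))
At p=0, q=0, r=0, s=0: circuit gives 0, formula gives 0.
At p=0, q=0, r=0, s=1: circuit gives 1, formula gives 1.
Agrees on all 16 inputs.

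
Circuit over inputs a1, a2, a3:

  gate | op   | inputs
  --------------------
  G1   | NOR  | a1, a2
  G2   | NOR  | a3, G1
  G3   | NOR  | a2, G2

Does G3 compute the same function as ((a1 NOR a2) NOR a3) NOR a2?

G1 = a1 NOR a2
G2 = a3 NOR G1 = a3 NOR (a1 NOR a2)
G3 = a2 NOR G2 = a2 NOR (a3 NOR (a1 NOR a2))
At a1=0, a2=1, a3=0: circuit gives 0, formula gives 0.
At a1=0, a2=0, a3=0: circuit gives 1, formula gives 1.
Agrees on all 8 inputs.

Yes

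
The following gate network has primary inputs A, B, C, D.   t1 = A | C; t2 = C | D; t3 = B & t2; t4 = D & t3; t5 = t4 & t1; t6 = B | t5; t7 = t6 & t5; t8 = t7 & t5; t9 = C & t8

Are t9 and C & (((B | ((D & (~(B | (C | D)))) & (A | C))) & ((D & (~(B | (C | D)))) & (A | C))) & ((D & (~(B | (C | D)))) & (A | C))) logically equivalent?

t1 = A | C
t2 = C | D
t3 = B & t2 = B & (C | D)
t4 = D & t3 = D & (B & (C | D))
t5 = t4 & t1 = (D & (B & (C | D))) & (A | C)
t6 = B | t5 = B | ((D & (B & (C | D))) & (A | C))
t7 = t6 & t5 = (B | ((D & (B & (C | D))) & (A | C))) & ((D & (B & (C | D))) & (A | C))
t8 = t7 & t5 = ((B | ((D & (B & (C | D))) & (A | C))) & ((D & (B & (C | D))) & (A | C))) & ((D & (B & (C | D))) & (A | C))
t9 = C & t8 = C & (((B | ((D & (B & (C | D))) & (A | C))) & ((D & (B & (C | D))) & (A | C))) & ((D & (B & (C | D))) & (A | C)))
At A=0, B=1, C=1, D=1: circuit gives 1, formula gives 0.

No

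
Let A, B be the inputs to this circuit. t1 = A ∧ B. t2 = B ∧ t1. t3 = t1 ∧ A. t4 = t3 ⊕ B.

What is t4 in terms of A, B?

((A ∧ B) ∧ A) ⊕ B

t1 = A ∧ B
t3 = t1 ∧ A = (A ∧ B) ∧ A
t4 = t3 ⊕ B = ((A ∧ B) ∧ A) ⊕ B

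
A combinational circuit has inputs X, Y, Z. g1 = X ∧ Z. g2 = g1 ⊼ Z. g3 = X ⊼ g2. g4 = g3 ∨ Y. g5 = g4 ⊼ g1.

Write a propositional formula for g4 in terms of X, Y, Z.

(X ⊼ ((X ∧ Z) ⊼ Z)) ∨ Y

g1 = X ∧ Z
g2 = g1 ⊼ Z = (X ∧ Z) ⊼ Z
g3 = X ⊼ g2 = X ⊼ ((X ∧ Z) ⊼ Z)
g4 = g3 ∨ Y = (X ⊼ ((X ∧ Z) ⊼ Z)) ∨ Y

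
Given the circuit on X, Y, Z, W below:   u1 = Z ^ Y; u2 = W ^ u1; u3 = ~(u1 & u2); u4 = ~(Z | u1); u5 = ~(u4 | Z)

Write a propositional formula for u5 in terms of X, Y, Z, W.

u1 = Z ^ Y
u4 = ~(Z | u1) = ~(Z | (Z ^ Y))
u5 = ~(u4 | Z) = ~((~(Z | (Z ^ Y))) | Z)

~((~(Z | (Z ^ Y))) | Z)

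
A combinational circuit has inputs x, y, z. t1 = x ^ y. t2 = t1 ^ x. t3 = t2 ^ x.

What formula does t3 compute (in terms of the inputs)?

((x ^ y) ^ x) ^ x

t1 = x ^ y
t2 = t1 ^ x = (x ^ y) ^ x
t3 = t2 ^ x = ((x ^ y) ^ x) ^ x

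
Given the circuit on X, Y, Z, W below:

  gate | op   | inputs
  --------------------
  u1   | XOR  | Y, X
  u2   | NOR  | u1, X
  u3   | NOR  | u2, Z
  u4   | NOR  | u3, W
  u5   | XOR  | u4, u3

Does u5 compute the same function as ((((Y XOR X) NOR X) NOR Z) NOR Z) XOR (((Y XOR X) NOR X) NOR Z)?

u1 = Y XOR X
u2 = u1 NOR X = (Y XOR X) NOR X
u3 = u2 NOR Z = ((Y XOR X) NOR X) NOR Z
u4 = u3 NOR W = (((Y XOR X) NOR X) NOR Z) NOR W
u5 = u4 XOR u3 = ((((Y XOR X) NOR X) NOR Z) NOR W) XOR (((Y XOR X) NOR X) NOR Z)
At X=0, Y=0, Z=0, W=1: circuit gives 0, formula gives 1.

No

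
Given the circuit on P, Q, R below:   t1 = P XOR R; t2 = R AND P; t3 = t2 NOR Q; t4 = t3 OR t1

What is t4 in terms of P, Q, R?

((R AND P) NOR Q) OR (P XOR R)

t1 = P XOR R
t2 = R AND P
t3 = t2 NOR Q = (R AND P) NOR Q
t4 = t3 OR t1 = ((R AND P) NOR Q) OR (P XOR R)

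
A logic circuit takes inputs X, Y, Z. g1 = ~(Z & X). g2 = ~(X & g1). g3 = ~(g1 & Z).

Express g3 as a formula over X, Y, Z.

g1 = ~(Z & X)
g3 = ~(g1 & Z) = ~((~(Z & X)) & Z)

~((~(Z & X)) & Z)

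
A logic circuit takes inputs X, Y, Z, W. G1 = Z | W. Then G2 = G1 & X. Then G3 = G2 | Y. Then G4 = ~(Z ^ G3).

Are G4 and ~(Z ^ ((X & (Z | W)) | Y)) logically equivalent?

G1 = Z | W
G2 = G1 & X = (Z | W) & X
G3 = G2 | Y = ((Z | W) & X) | Y
G4 = ~(Z ^ G3) = ~(Z ^ (((Z | W) & X) | Y))
At X=0, Y=0, Z=1, W=0: circuit gives 0, formula gives 0.
At X=0, Y=0, Z=0, W=0: circuit gives 1, formula gives 1.
Agrees on all 16 inputs.

Yes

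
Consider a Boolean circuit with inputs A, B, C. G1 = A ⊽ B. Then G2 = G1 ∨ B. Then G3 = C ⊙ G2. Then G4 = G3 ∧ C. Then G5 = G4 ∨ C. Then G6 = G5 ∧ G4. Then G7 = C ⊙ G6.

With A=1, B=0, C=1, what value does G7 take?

0

G1 = 1 ⊽ 0 = 0
G2 = 0 ∨ 0 = 0
G3 = 1 ⊙ 0 = 0
G4 = 0 ∧ 1 = 0
G5 = 0 ∨ 1 = 1
G6 = 1 ∧ 0 = 0
G7 = 1 ⊙ 0 = 0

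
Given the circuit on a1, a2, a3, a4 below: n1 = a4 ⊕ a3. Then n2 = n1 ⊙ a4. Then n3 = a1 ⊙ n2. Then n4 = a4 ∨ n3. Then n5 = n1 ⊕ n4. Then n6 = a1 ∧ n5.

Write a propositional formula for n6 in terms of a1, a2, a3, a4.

a1 ∧ ((a4 ⊕ a3) ⊕ (a4 ∨ (a1 ⊙ ((a4 ⊕ a3) ⊙ a4))))

n1 = a4 ⊕ a3
n2 = n1 ⊙ a4 = (a4 ⊕ a3) ⊙ a4
n3 = a1 ⊙ n2 = a1 ⊙ ((a4 ⊕ a3) ⊙ a4)
n4 = a4 ∨ n3 = a4 ∨ (a1 ⊙ ((a4 ⊕ a3) ⊙ a4))
n5 = n1 ⊕ n4 = (a4 ⊕ a3) ⊕ (a4 ∨ (a1 ⊙ ((a4 ⊕ a3) ⊙ a4)))
n6 = a1 ∧ n5 = a1 ∧ ((a4 ⊕ a3) ⊕ (a4 ∨ (a1 ⊙ ((a4 ⊕ a3) ⊙ a4))))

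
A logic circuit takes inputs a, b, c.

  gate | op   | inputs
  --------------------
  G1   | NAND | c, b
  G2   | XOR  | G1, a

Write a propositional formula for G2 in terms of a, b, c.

G1 = c NAND b
G2 = G1 XOR a = (c NAND b) XOR a

(c NAND b) XOR a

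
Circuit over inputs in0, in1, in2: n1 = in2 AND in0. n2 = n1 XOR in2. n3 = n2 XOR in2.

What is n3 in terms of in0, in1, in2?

((in2 AND in0) XOR in2) XOR in2

n1 = in2 AND in0
n2 = n1 XOR in2 = (in2 AND in0) XOR in2
n3 = n2 XOR in2 = ((in2 AND in0) XOR in2) XOR in2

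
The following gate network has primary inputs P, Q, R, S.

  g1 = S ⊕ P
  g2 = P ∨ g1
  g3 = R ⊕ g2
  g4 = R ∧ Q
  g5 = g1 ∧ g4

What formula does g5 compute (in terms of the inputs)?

g1 = S ⊕ P
g4 = R ∧ Q
g5 = g1 ∧ g4 = (S ⊕ P) ∧ (R ∧ Q)

(S ⊕ P) ∧ (R ∧ Q)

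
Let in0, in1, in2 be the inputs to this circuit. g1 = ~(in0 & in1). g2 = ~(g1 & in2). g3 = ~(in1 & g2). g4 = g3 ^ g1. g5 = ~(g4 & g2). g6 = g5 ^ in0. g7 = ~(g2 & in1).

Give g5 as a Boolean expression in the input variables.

~(((~(in1 & (~((~(in0 & in1)) & in2)))) ^ (~(in0 & in1))) & (~((~(in0 & in1)) & in2)))

g1 = ~(in0 & in1)
g2 = ~(g1 & in2) = ~((~(in0 & in1)) & in2)
g3 = ~(in1 & g2) = ~(in1 & (~((~(in0 & in1)) & in2)))
g4 = g3 ^ g1 = (~(in1 & (~((~(in0 & in1)) & in2)))) ^ (~(in0 & in1))
g5 = ~(g4 & g2) = ~(((~(in1 & (~((~(in0 & in1)) & in2)))) ^ (~(in0 & in1))) & (~((~(in0 & in1)) & in2)))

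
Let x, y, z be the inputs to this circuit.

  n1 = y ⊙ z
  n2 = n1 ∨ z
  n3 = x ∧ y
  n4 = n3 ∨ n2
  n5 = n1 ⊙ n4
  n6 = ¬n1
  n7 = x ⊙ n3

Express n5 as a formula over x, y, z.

(y ⊙ z) ⊙ ((x ∧ y) ∨ ((y ⊙ z) ∨ z))

n1 = y ⊙ z
n2 = n1 ∨ z = (y ⊙ z) ∨ z
n3 = x ∧ y
n4 = n3 ∨ n2 = (x ∧ y) ∨ ((y ⊙ z) ∨ z)
n5 = n1 ⊙ n4 = (y ⊙ z) ⊙ ((x ∧ y) ∨ ((y ⊙ z) ∨ z))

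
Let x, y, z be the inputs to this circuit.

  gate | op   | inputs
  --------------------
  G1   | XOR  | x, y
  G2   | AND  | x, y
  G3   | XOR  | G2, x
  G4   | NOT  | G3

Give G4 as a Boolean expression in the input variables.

NOT ((x AND y) XOR x)

G2 = x AND y
G3 = G2 XOR x = (x AND y) XOR x
G4 = NOT G3 = NOT ((x AND y) XOR x)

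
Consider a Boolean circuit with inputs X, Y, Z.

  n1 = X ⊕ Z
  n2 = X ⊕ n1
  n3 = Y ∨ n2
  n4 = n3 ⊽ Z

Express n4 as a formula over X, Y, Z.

n1 = X ⊕ Z
n2 = X ⊕ n1 = X ⊕ (X ⊕ Z)
n3 = Y ∨ n2 = Y ∨ (X ⊕ (X ⊕ Z))
n4 = n3 ⊽ Z = (Y ∨ (X ⊕ (X ⊕ Z))) ⊽ Z

(Y ∨ (X ⊕ (X ⊕ Z))) ⊽ Z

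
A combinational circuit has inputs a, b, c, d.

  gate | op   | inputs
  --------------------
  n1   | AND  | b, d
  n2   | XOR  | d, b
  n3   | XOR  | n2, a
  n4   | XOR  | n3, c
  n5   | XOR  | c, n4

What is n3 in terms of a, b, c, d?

(d XOR b) XOR a

n2 = d XOR b
n3 = n2 XOR a = (d XOR b) XOR a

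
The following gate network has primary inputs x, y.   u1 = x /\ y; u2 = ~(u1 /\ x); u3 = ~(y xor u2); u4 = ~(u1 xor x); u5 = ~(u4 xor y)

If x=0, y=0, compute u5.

u1 = 0 /\ 0 = 0
u4 = ~(0 xor 0) = 1
u5 = ~(1 xor 0) = 0

0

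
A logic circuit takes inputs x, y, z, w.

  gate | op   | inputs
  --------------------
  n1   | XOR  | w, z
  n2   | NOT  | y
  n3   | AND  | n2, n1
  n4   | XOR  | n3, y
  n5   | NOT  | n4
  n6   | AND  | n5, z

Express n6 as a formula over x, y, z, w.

n1 = w XOR z
n2 = NOT y
n3 = n2 AND n1 = NOT y AND (w XOR z)
n4 = n3 XOR y = (NOT y AND (w XOR z)) XOR y
n5 = NOT n4 = NOT ((NOT y AND (w XOR z)) XOR y)
n6 = n5 AND z = NOT ((NOT y AND (w XOR z)) XOR y) AND z

NOT ((NOT y AND (w XOR z)) XOR y) AND z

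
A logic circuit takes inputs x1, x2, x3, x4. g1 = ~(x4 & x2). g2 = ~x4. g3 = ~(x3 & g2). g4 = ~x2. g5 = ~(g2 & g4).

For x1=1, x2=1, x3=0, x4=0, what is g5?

g2 = ~0 = 1
g4 = ~1 = 0
g5 = ~(1 & 0) = 1

1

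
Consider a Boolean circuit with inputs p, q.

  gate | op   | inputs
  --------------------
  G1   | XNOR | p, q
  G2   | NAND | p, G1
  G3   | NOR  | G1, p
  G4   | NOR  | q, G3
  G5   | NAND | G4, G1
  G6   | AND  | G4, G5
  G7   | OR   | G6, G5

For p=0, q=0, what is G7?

0

G1 = 0 XNOR 0 = 1
G3 = 1 NOR 0 = 0
G4 = 0 NOR 0 = 1
G5 = 1 NAND 1 = 0
G6 = 1 AND 0 = 0
G7 = 0 OR 0 = 0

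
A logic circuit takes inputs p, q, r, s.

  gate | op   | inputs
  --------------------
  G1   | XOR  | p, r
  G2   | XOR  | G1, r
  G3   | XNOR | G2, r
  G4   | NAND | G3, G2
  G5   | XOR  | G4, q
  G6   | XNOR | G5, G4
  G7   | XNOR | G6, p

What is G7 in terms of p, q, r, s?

G1 = p XOR r
G2 = G1 XOR r = (p XOR r) XOR r
G3 = G2 XNOR r = ((p XOR r) XOR r) XNOR r
G4 = G3 NAND G2 = (((p XOR r) XOR r) XNOR r) NAND ((p XOR r) XOR r)
G5 = G4 XOR q = ((((p XOR r) XOR r) XNOR r) NAND ((p XOR r) XOR r)) XOR q
G6 = G5 XNOR G4 = (((((p XOR r) XOR r) XNOR r) NAND ((p XOR r) XOR r)) XOR q) XNOR ((((p XOR r) XOR r) XNOR r) NAND ((p XOR r) XOR r))
G7 = G6 XNOR p = ((((((p XOR r) XOR r) XNOR r) NAND ((p XOR r) XOR r)) XOR q) XNOR ((((p XOR r) XOR r) XNOR r) NAND ((p XOR r) XOR r))) XNOR p

((((((p XOR r) XOR r) XNOR r) NAND ((p XOR r) XOR r)) XOR q) XNOR ((((p XOR r) XOR r) XNOR r) NAND ((p XOR r) XOR r))) XNOR p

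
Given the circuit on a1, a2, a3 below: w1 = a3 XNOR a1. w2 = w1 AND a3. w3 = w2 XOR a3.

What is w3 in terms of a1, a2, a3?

((a3 XNOR a1) AND a3) XOR a3

w1 = a3 XNOR a1
w2 = w1 AND a3 = (a3 XNOR a1) AND a3
w3 = w2 XOR a3 = ((a3 XNOR a1) AND a3) XOR a3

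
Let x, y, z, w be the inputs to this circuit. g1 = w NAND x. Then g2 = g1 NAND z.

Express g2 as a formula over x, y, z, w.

g1 = w NAND x
g2 = g1 NAND z = (w NAND x) NAND z

(w NAND x) NAND z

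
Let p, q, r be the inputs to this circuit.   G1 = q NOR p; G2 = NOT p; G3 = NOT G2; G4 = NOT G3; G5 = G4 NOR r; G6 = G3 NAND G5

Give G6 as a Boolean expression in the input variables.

NOT NOT p NAND (NOT NOT NOT p NOR r)

G2 = NOT p
G3 = NOT G2 = NOT NOT p
G4 = NOT G3 = NOT NOT NOT p
G5 = G4 NOR r = NOT NOT NOT p NOR r
G6 = G3 NAND G5 = NOT NOT p NAND (NOT NOT NOT p NOR r)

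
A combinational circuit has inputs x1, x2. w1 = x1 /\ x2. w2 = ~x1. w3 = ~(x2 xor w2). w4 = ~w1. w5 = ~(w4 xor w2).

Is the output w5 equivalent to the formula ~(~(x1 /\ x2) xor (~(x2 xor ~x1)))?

w1 = x1 /\ x2
w2 = ~x1
w4 = ~w1 = ~(x1 /\ x2)
w5 = ~(w4 xor w2) = ~(~(x1 /\ x2) xor ~x1)
At x1=0, x2=0: circuit gives 1, formula gives 0.

No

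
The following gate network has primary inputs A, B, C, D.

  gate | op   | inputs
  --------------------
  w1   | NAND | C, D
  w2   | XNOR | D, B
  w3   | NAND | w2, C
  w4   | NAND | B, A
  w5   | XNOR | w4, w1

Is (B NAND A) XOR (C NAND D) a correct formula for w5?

No

w1 = C NAND D
w4 = B NAND A
w5 = w4 XNOR w1 = (B NAND A) XNOR (C NAND D)
At A=0, B=0, C=0, D=0: circuit gives 1, formula gives 0.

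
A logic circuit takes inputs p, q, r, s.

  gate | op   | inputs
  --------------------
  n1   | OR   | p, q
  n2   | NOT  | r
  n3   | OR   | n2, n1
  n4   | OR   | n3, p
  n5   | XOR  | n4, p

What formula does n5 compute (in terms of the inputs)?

n1 = p OR q
n2 = NOT r
n3 = n2 OR n1 = NOT r OR (p OR q)
n4 = n3 OR p = (NOT r OR (p OR q)) OR p
n5 = n4 XOR p = ((NOT r OR (p OR q)) OR p) XOR p

((NOT r OR (p OR q)) OR p) XOR p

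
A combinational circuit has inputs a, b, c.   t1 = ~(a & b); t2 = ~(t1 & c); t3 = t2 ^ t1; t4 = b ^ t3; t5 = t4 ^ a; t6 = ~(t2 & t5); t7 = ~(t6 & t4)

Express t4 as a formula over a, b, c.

t1 = ~(a & b)
t2 = ~(t1 & c) = ~((~(a & b)) & c)
t3 = t2 ^ t1 = (~((~(a & b)) & c)) ^ (~(a & b))
t4 = b ^ t3 = b ^ ((~((~(a & b)) & c)) ^ (~(a & b)))

b ^ ((~((~(a & b)) & c)) ^ (~(a & b)))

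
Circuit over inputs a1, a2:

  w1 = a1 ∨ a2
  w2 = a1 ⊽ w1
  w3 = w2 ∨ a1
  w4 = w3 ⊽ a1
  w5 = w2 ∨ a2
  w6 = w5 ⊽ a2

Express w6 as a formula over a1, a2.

w1 = a1 ∨ a2
w2 = a1 ⊽ w1 = a1 ⊽ (a1 ∨ a2)
w5 = w2 ∨ a2 = (a1 ⊽ (a1 ∨ a2)) ∨ a2
w6 = w5 ⊽ a2 = ((a1 ⊽ (a1 ∨ a2)) ∨ a2) ⊽ a2

((a1 ⊽ (a1 ∨ a2)) ∨ a2) ⊽ a2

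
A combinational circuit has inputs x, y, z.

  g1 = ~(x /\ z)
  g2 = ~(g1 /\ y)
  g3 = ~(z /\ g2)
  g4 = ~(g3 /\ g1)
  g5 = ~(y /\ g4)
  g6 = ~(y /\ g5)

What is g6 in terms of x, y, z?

g1 = ~(x /\ z)
g2 = ~(g1 /\ y) = ~((~(x /\ z)) /\ y)
g3 = ~(z /\ g2) = ~(z /\ (~((~(x /\ z)) /\ y)))
g4 = ~(g3 /\ g1) = ~((~(z /\ (~((~(x /\ z)) /\ y)))) /\ (~(x /\ z)))
g5 = ~(y /\ g4) = ~(y /\ (~((~(z /\ (~((~(x /\ z)) /\ y)))) /\ (~(x /\ z)))))
g6 = ~(y /\ g5) = ~(y /\ (~(y /\ (~((~(z /\ (~((~(x /\ z)) /\ y)))) /\ (~(x /\ z)))))))

~(y /\ (~(y /\ (~((~(z /\ (~((~(x /\ z)) /\ y)))) /\ (~(x /\ z)))))))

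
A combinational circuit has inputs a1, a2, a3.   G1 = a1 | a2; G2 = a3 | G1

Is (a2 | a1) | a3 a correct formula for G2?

G1 = a1 | a2
G2 = a3 | G1 = a3 | (a1 | a2)
At a1=0, a2=0, a3=0: circuit gives 0, formula gives 0.
At a1=0, a2=0, a3=1: circuit gives 1, formula gives 1.
Agrees on all 8 inputs.

Yes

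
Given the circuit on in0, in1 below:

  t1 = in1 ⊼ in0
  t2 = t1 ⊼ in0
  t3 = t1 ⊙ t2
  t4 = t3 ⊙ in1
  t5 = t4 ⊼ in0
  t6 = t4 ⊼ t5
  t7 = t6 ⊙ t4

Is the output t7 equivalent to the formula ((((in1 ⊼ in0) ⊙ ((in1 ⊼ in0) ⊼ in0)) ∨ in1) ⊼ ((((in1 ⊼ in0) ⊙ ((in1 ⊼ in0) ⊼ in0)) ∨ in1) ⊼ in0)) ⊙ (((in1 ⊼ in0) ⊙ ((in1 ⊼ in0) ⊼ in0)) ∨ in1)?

t1 = in1 ⊼ in0
t2 = t1 ⊼ in0 = (in1 ⊼ in0) ⊼ in0
t3 = t1 ⊙ t2 = (in1 ⊼ in0) ⊙ ((in1 ⊼ in0) ⊼ in0)
t4 = t3 ⊙ in1 = ((in1 ⊼ in0) ⊙ ((in1 ⊼ in0) ⊼ in0)) ⊙ in1
t5 = t4 ⊼ in0 = (((in1 ⊼ in0) ⊙ ((in1 ⊼ in0) ⊼ in0)) ⊙ in1) ⊼ in0
t6 = t4 ⊼ t5 = (((in1 ⊼ in0) ⊙ ((in1 ⊼ in0) ⊼ in0)) ⊙ in1) ⊼ ((((in1 ⊼ in0) ⊙ ((in1 ⊼ in0) ⊼ in0)) ⊙ in1) ⊼ in0)
t7 = t6 ⊙ t4 = ((((in1 ⊼ in0) ⊙ ((in1 ⊼ in0) ⊼ in0)) ⊙ in1) ⊼ ((((in1 ⊼ in0) ⊙ ((in1 ⊼ in0) ⊼ in0)) ⊙ in1) ⊼ in0)) ⊙ (((in1 ⊼ in0) ⊙ ((in1 ⊼ in0) ⊼ in0)) ⊙ in1)
At in0=1, in1=0: circuit gives 1, formula gives 0.

No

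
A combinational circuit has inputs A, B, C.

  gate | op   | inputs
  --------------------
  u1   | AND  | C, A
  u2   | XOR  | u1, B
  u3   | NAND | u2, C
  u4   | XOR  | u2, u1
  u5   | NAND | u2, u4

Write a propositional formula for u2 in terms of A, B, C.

(C AND A) XOR B

u1 = C AND A
u2 = u1 XOR B = (C AND A) XOR B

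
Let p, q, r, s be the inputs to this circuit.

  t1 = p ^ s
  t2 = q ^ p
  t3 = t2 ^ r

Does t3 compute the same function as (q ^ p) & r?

t2 = q ^ p
t3 = t2 ^ r = (q ^ p) ^ r
At p=0, q=0, r=1, s=0: circuit gives 1, formula gives 0.

No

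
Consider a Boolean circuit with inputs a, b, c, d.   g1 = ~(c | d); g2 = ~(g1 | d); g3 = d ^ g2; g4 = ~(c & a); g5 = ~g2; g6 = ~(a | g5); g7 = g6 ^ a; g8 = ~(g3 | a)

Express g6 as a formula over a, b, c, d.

~(a | ~(~((~(c | d)) | d)))

g1 = ~(c | d)
g2 = ~(g1 | d) = ~((~(c | d)) | d)
g5 = ~g2 = ~(~((~(c | d)) | d))
g6 = ~(a | g5) = ~(a | ~(~((~(c | d)) | d)))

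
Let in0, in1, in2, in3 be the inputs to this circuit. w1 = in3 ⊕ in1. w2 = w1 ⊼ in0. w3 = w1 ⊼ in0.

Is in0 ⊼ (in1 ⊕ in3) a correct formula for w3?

w1 = in3 ⊕ in1
w3 = w1 ⊼ in0 = (in3 ⊕ in1) ⊼ in0
At in0=1, in1=0, in2=0, in3=1: circuit gives 0, formula gives 0.
At in0=0, in1=0, in2=0, in3=0: circuit gives 1, formula gives 1.
Agrees on all 16 inputs.

Yes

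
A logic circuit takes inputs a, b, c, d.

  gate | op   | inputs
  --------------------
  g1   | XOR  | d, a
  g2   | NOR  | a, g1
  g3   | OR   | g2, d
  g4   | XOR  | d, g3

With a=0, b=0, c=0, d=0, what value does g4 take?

g1 = 0 XOR 0 = 0
g2 = 0 NOR 0 = 1
g3 = 1 OR 0 = 1
g4 = 0 XOR 1 = 1

1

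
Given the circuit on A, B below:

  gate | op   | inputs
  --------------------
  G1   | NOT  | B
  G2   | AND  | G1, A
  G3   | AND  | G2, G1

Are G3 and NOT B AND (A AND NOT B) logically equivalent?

G1 = NOT B
G2 = G1 AND A = NOT B AND A
G3 = G2 AND G1 = (NOT B AND A) AND NOT B
At A=0, B=0: circuit gives 0, formula gives 0.
At A=1, B=0: circuit gives 1, formula gives 1.
Agrees on all 4 inputs.

Yes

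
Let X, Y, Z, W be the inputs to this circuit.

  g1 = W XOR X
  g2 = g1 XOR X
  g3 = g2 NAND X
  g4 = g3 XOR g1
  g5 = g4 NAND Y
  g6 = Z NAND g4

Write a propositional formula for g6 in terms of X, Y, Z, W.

g1 = W XOR X
g2 = g1 XOR X = (W XOR X) XOR X
g3 = g2 NAND X = ((W XOR X) XOR X) NAND X
g4 = g3 XOR g1 = (((W XOR X) XOR X) NAND X) XOR (W XOR X)
g6 = Z NAND g4 = Z NAND ((((W XOR X) XOR X) NAND X) XOR (W XOR X))

Z NAND ((((W XOR X) XOR X) NAND X) XOR (W XOR X))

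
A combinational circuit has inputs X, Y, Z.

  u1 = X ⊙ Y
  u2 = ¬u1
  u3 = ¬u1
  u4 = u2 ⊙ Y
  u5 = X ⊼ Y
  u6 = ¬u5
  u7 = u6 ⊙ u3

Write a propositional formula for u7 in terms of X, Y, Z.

u1 = X ⊙ Y
u3 = ¬u1 = ¬(X ⊙ Y)
u5 = X ⊼ Y
u6 = ¬u5 = ¬(X ⊼ Y)
u7 = u6 ⊙ u3 = ¬(X ⊼ Y) ⊙ ¬(X ⊙ Y)

¬(X ⊼ Y) ⊙ ¬(X ⊙ Y)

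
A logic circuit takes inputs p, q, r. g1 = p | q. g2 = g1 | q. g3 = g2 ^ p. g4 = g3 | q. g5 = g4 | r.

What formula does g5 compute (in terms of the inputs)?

((((p | q) | q) ^ p) | q) | r

g1 = p | q
g2 = g1 | q = (p | q) | q
g3 = g2 ^ p = ((p | q) | q) ^ p
g4 = g3 | q = (((p | q) | q) ^ p) | q
g5 = g4 | r = ((((p | q) | q) ^ p) | q) | r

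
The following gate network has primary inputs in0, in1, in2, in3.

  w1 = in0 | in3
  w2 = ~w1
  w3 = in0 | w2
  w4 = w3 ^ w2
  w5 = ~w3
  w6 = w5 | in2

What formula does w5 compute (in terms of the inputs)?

~(in0 | ~(in0 | in3))

w1 = in0 | in3
w2 = ~w1 = ~(in0 | in3)
w3 = in0 | w2 = in0 | ~(in0 | in3)
w5 = ~w3 = ~(in0 | ~(in0 | in3))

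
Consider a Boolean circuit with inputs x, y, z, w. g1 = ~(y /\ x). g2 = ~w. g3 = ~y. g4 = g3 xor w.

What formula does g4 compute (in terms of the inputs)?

g3 = ~y
g4 = g3 xor w = ~y xor w

~y xor w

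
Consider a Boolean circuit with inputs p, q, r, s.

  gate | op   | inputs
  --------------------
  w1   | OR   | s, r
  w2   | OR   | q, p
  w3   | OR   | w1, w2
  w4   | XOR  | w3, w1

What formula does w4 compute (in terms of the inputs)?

((s OR r) OR (q OR p)) XOR (s OR r)

w1 = s OR r
w2 = q OR p
w3 = w1 OR w2 = (s OR r) OR (q OR p)
w4 = w3 XOR w1 = ((s OR r) OR (q OR p)) XOR (s OR r)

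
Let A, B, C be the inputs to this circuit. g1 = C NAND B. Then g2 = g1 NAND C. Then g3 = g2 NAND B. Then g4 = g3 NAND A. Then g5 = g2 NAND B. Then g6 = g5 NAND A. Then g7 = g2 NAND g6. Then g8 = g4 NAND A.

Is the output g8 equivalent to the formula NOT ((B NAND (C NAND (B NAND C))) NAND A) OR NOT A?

g1 = C NAND B
g2 = g1 NAND C = (C NAND B) NAND C
g3 = g2 NAND B = ((C NAND B) NAND C) NAND B
g4 = g3 NAND A = (((C NAND B) NAND C) NAND B) NAND A
g8 = g4 NAND A = ((((C NAND B) NAND C) NAND B) NAND A) NAND A
At A=1, B=1, C=0: circuit gives 0, formula gives 0.
At A=0, B=0, C=0: circuit gives 1, formula gives 1.
Agrees on all 8 inputs.

Yes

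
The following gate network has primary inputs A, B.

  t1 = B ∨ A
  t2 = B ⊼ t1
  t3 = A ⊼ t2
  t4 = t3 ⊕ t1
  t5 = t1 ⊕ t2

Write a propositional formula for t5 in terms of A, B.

t1 = B ∨ A
t2 = B ⊼ t1 = B ⊼ (B ∨ A)
t5 = t1 ⊕ t2 = (B ∨ A) ⊕ (B ⊼ (B ∨ A))

(B ∨ A) ⊕ (B ⊼ (B ∨ A))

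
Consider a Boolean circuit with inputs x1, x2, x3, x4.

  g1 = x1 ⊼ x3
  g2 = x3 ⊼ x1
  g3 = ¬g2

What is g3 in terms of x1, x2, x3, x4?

¬(x3 ⊼ x1)

g2 = x3 ⊼ x1
g3 = ¬g2 = ¬(x3 ⊼ x1)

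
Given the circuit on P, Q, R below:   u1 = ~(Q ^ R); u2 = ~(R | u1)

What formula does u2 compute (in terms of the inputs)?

u1 = ~(Q ^ R)
u2 = ~(R | u1) = ~(R | (~(Q ^ R)))

~(R | (~(Q ^ R)))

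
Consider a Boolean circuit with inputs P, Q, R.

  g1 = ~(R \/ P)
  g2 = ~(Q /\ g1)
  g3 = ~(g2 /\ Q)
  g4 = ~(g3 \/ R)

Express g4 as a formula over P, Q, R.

g1 = ~(R \/ P)
g2 = ~(Q /\ g1) = ~(Q /\ (~(R \/ P)))
g3 = ~(g2 /\ Q) = ~((~(Q /\ (~(R \/ P)))) /\ Q)
g4 = ~(g3 \/ R) = ~((~((~(Q /\ (~(R \/ P)))) /\ Q)) \/ R)

~((~((~(Q /\ (~(R \/ P)))) /\ Q)) \/ R)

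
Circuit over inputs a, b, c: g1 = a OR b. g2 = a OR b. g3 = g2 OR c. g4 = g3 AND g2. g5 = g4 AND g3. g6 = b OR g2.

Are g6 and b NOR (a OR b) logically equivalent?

g2 = a OR b
g6 = b OR g2 = b OR (a OR b)
At a=0, b=0, c=0: circuit gives 0, formula gives 1.

No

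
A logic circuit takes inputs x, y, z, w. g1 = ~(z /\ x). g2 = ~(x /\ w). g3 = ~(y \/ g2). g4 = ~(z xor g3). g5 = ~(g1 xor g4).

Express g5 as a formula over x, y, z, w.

g1 = ~(z /\ x)
g2 = ~(x /\ w)
g3 = ~(y \/ g2) = ~(y \/ (~(x /\ w)))
g4 = ~(z xor g3) = ~(z xor (~(y \/ (~(x /\ w)))))
g5 = ~(g1 xor g4) = ~((~(z /\ x)) xor (~(z xor (~(y \/ (~(x /\ w)))))))

~((~(z /\ x)) xor (~(z xor (~(y \/ (~(x /\ w)))))))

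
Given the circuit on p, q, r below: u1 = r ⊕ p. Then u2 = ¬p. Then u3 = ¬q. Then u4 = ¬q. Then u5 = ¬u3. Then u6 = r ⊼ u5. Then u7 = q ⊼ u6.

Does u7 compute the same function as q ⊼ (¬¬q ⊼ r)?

Yes

u3 = ¬q
u5 = ¬u3 = ¬¬q
u6 = r ⊼ u5 = r ⊼ ¬¬q
u7 = q ⊼ u6 = q ⊼ (r ⊼ ¬¬q)
At p=0, q=1, r=0: circuit gives 0, formula gives 0.
At p=0, q=0, r=0: circuit gives 1, formula gives 1.
Agrees on all 8 inputs.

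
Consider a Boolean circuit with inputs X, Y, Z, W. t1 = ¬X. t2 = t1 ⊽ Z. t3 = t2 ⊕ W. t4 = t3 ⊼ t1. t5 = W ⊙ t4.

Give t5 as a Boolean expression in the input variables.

t1 = ¬X
t2 = t1 ⊽ Z = ¬X ⊽ Z
t3 = t2 ⊕ W = (¬X ⊽ Z) ⊕ W
t4 = t3 ⊼ t1 = ((¬X ⊽ Z) ⊕ W) ⊼ ¬X
t5 = W ⊙ t4 = W ⊙ (((¬X ⊽ Z) ⊕ W) ⊼ ¬X)

W ⊙ (((¬X ⊽ Z) ⊕ W) ⊼ ¬X)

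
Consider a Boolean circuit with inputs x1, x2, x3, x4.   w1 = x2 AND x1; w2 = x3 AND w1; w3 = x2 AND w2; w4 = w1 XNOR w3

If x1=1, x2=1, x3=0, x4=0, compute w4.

0

w1 = 1 AND 1 = 1
w2 = 0 AND 1 = 0
w3 = 1 AND 0 = 0
w4 = 1 XNOR 0 = 0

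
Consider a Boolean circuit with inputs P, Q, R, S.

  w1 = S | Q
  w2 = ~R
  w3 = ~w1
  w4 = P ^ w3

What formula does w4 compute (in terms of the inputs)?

P ^ ~(S | Q)

w1 = S | Q
w3 = ~w1 = ~(S | Q)
w4 = P ^ w3 = P ^ ~(S | Q)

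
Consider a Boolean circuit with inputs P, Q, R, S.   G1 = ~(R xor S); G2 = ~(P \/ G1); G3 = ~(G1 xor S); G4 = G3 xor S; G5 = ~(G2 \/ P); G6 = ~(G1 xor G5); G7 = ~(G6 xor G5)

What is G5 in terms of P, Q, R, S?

~((~(P \/ (~(R xor S)))) \/ P)

G1 = ~(R xor S)
G2 = ~(P \/ G1) = ~(P \/ (~(R xor S)))
G5 = ~(G2 \/ P) = ~((~(P \/ (~(R xor S)))) \/ P)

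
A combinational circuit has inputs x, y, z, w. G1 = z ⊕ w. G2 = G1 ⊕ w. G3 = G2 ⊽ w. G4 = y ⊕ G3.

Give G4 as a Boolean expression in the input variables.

G1 = z ⊕ w
G2 = G1 ⊕ w = (z ⊕ w) ⊕ w
G3 = G2 ⊽ w = ((z ⊕ w) ⊕ w) ⊽ w
G4 = y ⊕ G3 = y ⊕ (((z ⊕ w) ⊕ w) ⊽ w)

y ⊕ (((z ⊕ w) ⊕ w) ⊽ w)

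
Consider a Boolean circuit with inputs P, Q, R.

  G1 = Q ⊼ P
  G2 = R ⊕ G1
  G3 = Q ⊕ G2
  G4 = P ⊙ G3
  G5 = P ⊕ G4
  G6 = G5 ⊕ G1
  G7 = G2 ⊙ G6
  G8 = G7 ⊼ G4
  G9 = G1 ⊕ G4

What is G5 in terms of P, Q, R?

G1 = Q ⊼ P
G2 = R ⊕ G1 = R ⊕ (Q ⊼ P)
G3 = Q ⊕ G2 = Q ⊕ (R ⊕ (Q ⊼ P))
G4 = P ⊙ G3 = P ⊙ (Q ⊕ (R ⊕ (Q ⊼ P)))
G5 = P ⊕ G4 = P ⊕ (P ⊙ (Q ⊕ (R ⊕ (Q ⊼ P))))

P ⊕ (P ⊙ (Q ⊕ (R ⊕ (Q ⊼ P))))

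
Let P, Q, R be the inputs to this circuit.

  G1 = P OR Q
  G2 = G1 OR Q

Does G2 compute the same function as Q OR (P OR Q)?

Yes

G1 = P OR Q
G2 = G1 OR Q = (P OR Q) OR Q
At P=0, Q=0, R=0: circuit gives 0, formula gives 0.
At P=0, Q=1, R=0: circuit gives 1, formula gives 1.
Agrees on all 8 inputs.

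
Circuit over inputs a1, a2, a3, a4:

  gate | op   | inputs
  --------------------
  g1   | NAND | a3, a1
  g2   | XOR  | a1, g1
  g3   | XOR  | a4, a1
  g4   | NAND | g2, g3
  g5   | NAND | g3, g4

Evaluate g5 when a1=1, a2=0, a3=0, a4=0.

g1 = 0 NAND 1 = 1
g2 = 1 XOR 1 = 0
g3 = 0 XOR 1 = 1
g4 = 0 NAND 1 = 1
g5 = 1 NAND 1 = 0

0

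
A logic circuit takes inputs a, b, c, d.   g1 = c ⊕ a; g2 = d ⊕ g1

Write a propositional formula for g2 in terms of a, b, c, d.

d ⊕ (c ⊕ a)

g1 = c ⊕ a
g2 = d ⊕ g1 = d ⊕ (c ⊕ a)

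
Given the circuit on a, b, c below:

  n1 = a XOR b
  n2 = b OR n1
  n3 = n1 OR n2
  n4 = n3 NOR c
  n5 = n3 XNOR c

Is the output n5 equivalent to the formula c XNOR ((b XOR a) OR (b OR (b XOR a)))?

n1 = a XOR b
n2 = b OR n1 = b OR (a XOR b)
n3 = n1 OR n2 = (a XOR b) OR (b OR (a XOR b))
n5 = n3 XNOR c = ((a XOR b) OR (b OR (a XOR b))) XNOR c
At a=0, b=0, c=1: circuit gives 0, formula gives 0.
At a=0, b=0, c=0: circuit gives 1, formula gives 1.
Agrees on all 8 inputs.

Yes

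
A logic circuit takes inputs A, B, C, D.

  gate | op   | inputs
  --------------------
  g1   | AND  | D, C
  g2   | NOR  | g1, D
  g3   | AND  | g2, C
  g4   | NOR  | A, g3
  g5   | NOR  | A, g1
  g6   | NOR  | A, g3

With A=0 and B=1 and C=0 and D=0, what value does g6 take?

g1 = 0 AND 0 = 0
g2 = 0 NOR 0 = 1
g3 = 1 AND 0 = 0
g6 = 0 NOR 0 = 1

1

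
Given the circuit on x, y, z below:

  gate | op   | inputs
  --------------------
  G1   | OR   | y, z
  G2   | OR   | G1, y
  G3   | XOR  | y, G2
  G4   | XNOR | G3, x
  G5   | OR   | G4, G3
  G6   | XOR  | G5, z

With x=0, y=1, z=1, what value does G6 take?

G1 = 1 OR 1 = 1
G2 = 1 OR 1 = 1
G3 = 1 XOR 1 = 0
G4 = 0 XNOR 0 = 1
G5 = 1 OR 0 = 1
G6 = 1 XOR 1 = 0

0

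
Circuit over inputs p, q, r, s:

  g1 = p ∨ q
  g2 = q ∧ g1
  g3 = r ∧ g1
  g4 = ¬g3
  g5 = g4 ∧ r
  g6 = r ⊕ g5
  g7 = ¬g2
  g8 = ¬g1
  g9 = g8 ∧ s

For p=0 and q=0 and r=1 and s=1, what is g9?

1

g1 = 0 ∨ 0 = 0
g8 = ¬0 = 1
g9 = 1 ∧ 1 = 1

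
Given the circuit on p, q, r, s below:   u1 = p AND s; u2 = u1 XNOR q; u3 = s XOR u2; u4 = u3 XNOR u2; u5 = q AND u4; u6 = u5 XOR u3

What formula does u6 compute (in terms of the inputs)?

u1 = p AND s
u2 = u1 XNOR q = (p AND s) XNOR q
u3 = s XOR u2 = s XOR ((p AND s) XNOR q)
u4 = u3 XNOR u2 = (s XOR ((p AND s) XNOR q)) XNOR ((p AND s) XNOR q)
u5 = q AND u4 = q AND ((s XOR ((p AND s) XNOR q)) XNOR ((p AND s) XNOR q))
u6 = u5 XOR u3 = (q AND ((s XOR ((p AND s) XNOR q)) XNOR ((p AND s) XNOR q))) XOR (s XOR ((p AND s) XNOR q))

(q AND ((s XOR ((p AND s) XNOR q)) XNOR ((p AND s) XNOR q))) XOR (s XOR ((p AND s) XNOR q))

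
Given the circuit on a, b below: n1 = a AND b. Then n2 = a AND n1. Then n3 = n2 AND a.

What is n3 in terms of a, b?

(a AND (a AND b)) AND a

n1 = a AND b
n2 = a AND n1 = a AND (a AND b)
n3 = n2 AND a = (a AND (a AND b)) AND a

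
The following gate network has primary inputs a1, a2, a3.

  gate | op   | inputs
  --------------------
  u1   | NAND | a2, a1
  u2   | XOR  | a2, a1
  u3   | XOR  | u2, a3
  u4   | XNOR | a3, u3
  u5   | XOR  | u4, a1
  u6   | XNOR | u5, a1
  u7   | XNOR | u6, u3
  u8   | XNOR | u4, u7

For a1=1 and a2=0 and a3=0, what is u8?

0

u2 = 0 XOR 1 = 1
u3 = 1 XOR 0 = 1
u4 = 0 XNOR 1 = 0
u5 = 0 XOR 1 = 1
u6 = 1 XNOR 1 = 1
u7 = 1 XNOR 1 = 1
u8 = 0 XNOR 1 = 0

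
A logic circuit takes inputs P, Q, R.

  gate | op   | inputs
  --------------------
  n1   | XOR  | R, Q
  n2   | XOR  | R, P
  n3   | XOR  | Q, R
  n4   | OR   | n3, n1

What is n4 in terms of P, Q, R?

(Q XOR R) OR (R XOR Q)

n1 = R XOR Q
n3 = Q XOR R
n4 = n3 OR n1 = (Q XOR R) OR (R XOR Q)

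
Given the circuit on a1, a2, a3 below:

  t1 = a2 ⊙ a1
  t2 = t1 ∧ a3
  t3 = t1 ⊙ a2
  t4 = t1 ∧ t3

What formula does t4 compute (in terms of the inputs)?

t1 = a2 ⊙ a1
t3 = t1 ⊙ a2 = (a2 ⊙ a1) ⊙ a2
t4 = t1 ∧ t3 = (a2 ⊙ a1) ∧ ((a2 ⊙ a1) ⊙ a2)

(a2 ⊙ a1) ∧ ((a2 ⊙ a1) ⊙ a2)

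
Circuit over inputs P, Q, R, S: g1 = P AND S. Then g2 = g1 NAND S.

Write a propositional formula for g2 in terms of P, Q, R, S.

g1 = P AND S
g2 = g1 NAND S = (P AND S) NAND S

(P AND S) NAND S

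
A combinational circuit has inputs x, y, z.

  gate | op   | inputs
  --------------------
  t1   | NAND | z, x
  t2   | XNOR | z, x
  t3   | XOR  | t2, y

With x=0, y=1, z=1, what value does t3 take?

t2 = 1 XNOR 0 = 0
t3 = 0 XOR 1 = 1

1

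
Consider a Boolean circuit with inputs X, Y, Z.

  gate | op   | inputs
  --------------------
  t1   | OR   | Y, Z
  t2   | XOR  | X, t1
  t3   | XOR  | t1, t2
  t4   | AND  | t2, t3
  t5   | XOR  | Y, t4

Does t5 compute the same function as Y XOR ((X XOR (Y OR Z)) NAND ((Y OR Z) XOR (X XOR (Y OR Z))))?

No

t1 = Y OR Z
t2 = X XOR t1 = X XOR (Y OR Z)
t3 = t1 XOR t2 = (Y OR Z) XOR (X XOR (Y OR Z))
t4 = t2 AND t3 = (X XOR (Y OR Z)) AND ((Y OR Z) XOR (X XOR (Y OR Z)))
t5 = Y XOR t4 = Y XOR ((X XOR (Y OR Z)) AND ((Y OR Z) XOR (X XOR (Y OR Z))))
At X=0, Y=0, Z=0: circuit gives 0, formula gives 1.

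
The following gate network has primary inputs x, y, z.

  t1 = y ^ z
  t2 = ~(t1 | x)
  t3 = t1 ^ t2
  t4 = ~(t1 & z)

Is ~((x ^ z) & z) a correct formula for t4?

t1 = y ^ z
t4 = ~(t1 & z) = ~((y ^ z) & z)
At x=0, y=1, z=1: circuit gives 1, formula gives 0.

No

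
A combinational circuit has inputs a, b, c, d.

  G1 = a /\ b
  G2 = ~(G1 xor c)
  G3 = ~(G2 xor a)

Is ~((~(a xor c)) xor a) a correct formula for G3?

G1 = a /\ b
G2 = ~(G1 xor c) = ~((a /\ b) xor c)
G3 = ~(G2 xor a) = ~((~((a /\ b) xor c)) xor a)
At a=1, b=0, c=0, d=0: circuit gives 1, formula gives 0.

No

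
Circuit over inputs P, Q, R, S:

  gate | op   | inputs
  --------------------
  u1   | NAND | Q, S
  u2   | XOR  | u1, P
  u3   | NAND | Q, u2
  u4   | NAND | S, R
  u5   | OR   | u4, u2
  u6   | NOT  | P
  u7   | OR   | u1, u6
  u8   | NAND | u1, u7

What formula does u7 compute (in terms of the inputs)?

(Q NAND S) OR NOT P

u1 = Q NAND S
u6 = NOT P
u7 = u1 OR u6 = (Q NAND S) OR NOT P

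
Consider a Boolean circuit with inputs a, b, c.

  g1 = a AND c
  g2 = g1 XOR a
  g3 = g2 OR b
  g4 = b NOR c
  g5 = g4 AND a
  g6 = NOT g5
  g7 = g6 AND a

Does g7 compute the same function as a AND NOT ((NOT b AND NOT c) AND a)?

g4 = b NOR c
g5 = g4 AND a = (b NOR c) AND a
g6 = NOT g5 = NOT ((b NOR c) AND a)
g7 = g6 AND a = NOT ((b NOR c) AND a) AND a
At a=0, b=0, c=0: circuit gives 0, formula gives 0.
At a=1, b=0, c=1: circuit gives 1, formula gives 1.
Agrees on all 8 inputs.

Yes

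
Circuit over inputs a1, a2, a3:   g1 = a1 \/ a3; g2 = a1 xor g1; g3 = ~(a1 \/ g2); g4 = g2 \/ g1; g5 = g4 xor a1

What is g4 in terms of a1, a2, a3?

g1 = a1 \/ a3
g2 = a1 xor g1 = a1 xor (a1 \/ a3)
g4 = g2 \/ g1 = (a1 xor (a1 \/ a3)) \/ (a1 \/ a3)

(a1 xor (a1 \/ a3)) \/ (a1 \/ a3)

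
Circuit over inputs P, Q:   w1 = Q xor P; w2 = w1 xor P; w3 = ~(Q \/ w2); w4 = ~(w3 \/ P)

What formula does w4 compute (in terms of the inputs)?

w1 = Q xor P
w2 = w1 xor P = (Q xor P) xor P
w3 = ~(Q \/ w2) = ~(Q \/ ((Q xor P) xor P))
w4 = ~(w3 \/ P) = ~((~(Q \/ ((Q xor P) xor P))) \/ P)

~((~(Q \/ ((Q xor P) xor P))) \/ P)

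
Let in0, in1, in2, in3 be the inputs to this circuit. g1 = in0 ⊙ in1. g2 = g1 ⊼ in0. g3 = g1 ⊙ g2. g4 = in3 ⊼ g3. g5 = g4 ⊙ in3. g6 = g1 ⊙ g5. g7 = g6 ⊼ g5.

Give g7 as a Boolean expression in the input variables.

((in0 ⊙ in1) ⊙ ((in3 ⊼ ((in0 ⊙ in1) ⊙ ((in0 ⊙ in1) ⊼ in0))) ⊙ in3)) ⊼ ((in3 ⊼ ((in0 ⊙ in1) ⊙ ((in0 ⊙ in1) ⊼ in0))) ⊙ in3)

g1 = in0 ⊙ in1
g2 = g1 ⊼ in0 = (in0 ⊙ in1) ⊼ in0
g3 = g1 ⊙ g2 = (in0 ⊙ in1) ⊙ ((in0 ⊙ in1) ⊼ in0)
g4 = in3 ⊼ g3 = in3 ⊼ ((in0 ⊙ in1) ⊙ ((in0 ⊙ in1) ⊼ in0))
g5 = g4 ⊙ in3 = (in3 ⊼ ((in0 ⊙ in1) ⊙ ((in0 ⊙ in1) ⊼ in0))) ⊙ in3
g6 = g1 ⊙ g5 = (in0 ⊙ in1) ⊙ ((in3 ⊼ ((in0 ⊙ in1) ⊙ ((in0 ⊙ in1) ⊼ in0))) ⊙ in3)
g7 = g6 ⊼ g5 = ((in0 ⊙ in1) ⊙ ((in3 ⊼ ((in0 ⊙ in1) ⊙ ((in0 ⊙ in1) ⊼ in0))) ⊙ in3)) ⊼ ((in3 ⊼ ((in0 ⊙ in1) ⊙ ((in0 ⊙ in1) ⊼ in0))) ⊙ in3)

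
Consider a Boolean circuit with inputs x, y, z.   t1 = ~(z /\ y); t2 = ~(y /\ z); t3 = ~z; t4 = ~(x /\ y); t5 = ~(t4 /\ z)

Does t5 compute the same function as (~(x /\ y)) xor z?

t4 = ~(x /\ y)
t5 = ~(t4 /\ z) = ~((~(x /\ y)) /\ z)
At x=1, y=1, z=0: circuit gives 1, formula gives 0.

No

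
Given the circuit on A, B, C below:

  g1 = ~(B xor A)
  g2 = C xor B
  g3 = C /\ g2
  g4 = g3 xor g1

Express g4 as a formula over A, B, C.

(C /\ (C xor B)) xor (~(B xor A))

g1 = ~(B xor A)
g2 = C xor B
g3 = C /\ g2 = C /\ (C xor B)
g4 = g3 xor g1 = (C /\ (C xor B)) xor (~(B xor A))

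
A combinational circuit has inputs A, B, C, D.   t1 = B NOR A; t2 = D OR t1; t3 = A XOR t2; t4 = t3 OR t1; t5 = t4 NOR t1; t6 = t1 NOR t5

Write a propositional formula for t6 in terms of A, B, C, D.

t1 = B NOR A
t2 = D OR t1 = D OR (B NOR A)
t3 = A XOR t2 = A XOR (D OR (B NOR A))
t4 = t3 OR t1 = (A XOR (D OR (B NOR A))) OR (B NOR A)
t5 = t4 NOR t1 = ((A XOR (D OR (B NOR A))) OR (B NOR A)) NOR (B NOR A)
t6 = t1 NOR t5 = (B NOR A) NOR (((A XOR (D OR (B NOR A))) OR (B NOR A)) NOR (B NOR A))

(B NOR A) NOR (((A XOR (D OR (B NOR A))) OR (B NOR A)) NOR (B NOR A))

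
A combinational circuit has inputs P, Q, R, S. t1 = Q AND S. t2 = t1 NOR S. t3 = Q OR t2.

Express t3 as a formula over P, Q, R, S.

t1 = Q AND S
t2 = t1 NOR S = (Q AND S) NOR S
t3 = Q OR t2 = Q OR ((Q AND S) NOR S)

Q OR ((Q AND S) NOR S)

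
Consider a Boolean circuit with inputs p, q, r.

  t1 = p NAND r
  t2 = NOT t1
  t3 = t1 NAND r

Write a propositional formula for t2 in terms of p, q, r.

t1 = p NAND r
t2 = NOT t1 = NOT (p NAND r)

NOT (p NAND r)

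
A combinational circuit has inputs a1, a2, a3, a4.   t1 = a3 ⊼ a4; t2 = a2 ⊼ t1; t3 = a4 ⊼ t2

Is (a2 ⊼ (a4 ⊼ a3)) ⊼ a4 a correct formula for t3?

t1 = a3 ⊼ a4
t2 = a2 ⊼ t1 = a2 ⊼ (a3 ⊼ a4)
t3 = a4 ⊼ t2 = a4 ⊼ (a2 ⊼ (a3 ⊼ a4))
At a1=0, a2=0, a3=0, a4=1: circuit gives 0, formula gives 0.
At a1=0, a2=0, a3=0, a4=0: circuit gives 1, formula gives 1.
Agrees on all 16 inputs.

Yes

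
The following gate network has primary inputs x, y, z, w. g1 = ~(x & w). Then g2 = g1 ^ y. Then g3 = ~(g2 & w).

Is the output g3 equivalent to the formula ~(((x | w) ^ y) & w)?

g1 = ~(x & w)
g2 = g1 ^ y = (~(x & w)) ^ y
g3 = ~(g2 & w) = ~(((~(x & w)) ^ y) & w)
At x=1, y=0, z=0, w=1: circuit gives 1, formula gives 0.

No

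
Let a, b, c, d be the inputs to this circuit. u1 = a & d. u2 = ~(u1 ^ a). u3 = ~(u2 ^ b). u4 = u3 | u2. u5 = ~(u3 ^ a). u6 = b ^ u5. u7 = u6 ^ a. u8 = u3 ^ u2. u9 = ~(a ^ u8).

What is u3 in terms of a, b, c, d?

u1 = a & d
u2 = ~(u1 ^ a) = ~((a & d) ^ a)
u3 = ~(u2 ^ b) = ~((~((a & d) ^ a)) ^ b)

~((~((a & d) ^ a)) ^ b)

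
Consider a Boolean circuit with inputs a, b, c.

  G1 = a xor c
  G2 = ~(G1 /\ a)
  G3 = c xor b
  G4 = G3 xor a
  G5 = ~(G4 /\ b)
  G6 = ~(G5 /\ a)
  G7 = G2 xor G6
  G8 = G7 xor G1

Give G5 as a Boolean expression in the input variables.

~(((c xor b) xor a) /\ b)

G3 = c xor b
G4 = G3 xor a = (c xor b) xor a
G5 = ~(G4 /\ b) = ~(((c xor b) xor a) /\ b)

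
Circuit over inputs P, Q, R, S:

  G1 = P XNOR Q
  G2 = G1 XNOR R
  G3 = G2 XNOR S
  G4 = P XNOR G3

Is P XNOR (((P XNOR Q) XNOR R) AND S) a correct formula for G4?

No

G1 = P XNOR Q
G2 = G1 XNOR R = (P XNOR Q) XNOR R
G3 = G2 XNOR S = ((P XNOR Q) XNOR R) XNOR S
G4 = P XNOR G3 = P XNOR (((P XNOR Q) XNOR R) XNOR S)
At P=0, Q=0, R=0, S=0: circuit gives 0, formula gives 1.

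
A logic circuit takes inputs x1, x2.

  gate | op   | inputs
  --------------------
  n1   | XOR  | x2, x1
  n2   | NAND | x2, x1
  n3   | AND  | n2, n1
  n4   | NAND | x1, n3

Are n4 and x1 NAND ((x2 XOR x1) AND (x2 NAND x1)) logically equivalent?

n1 = x2 XOR x1
n2 = x2 NAND x1
n3 = n2 AND n1 = (x2 NAND x1) AND (x2 XOR x1)
n4 = x1 NAND n3 = x1 NAND ((x2 NAND x1) AND (x2 XOR x1))
At x1=1, x2=0: circuit gives 0, formula gives 0.
At x1=0, x2=0: circuit gives 1, formula gives 1.
Agrees on all 4 inputs.

Yes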